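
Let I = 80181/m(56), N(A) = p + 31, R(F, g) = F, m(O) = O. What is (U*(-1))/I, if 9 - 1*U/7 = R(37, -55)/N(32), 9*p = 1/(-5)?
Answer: -236964/6209573 ≈ -0.038161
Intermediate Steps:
p = -1/45 (p = (⅑)/(-5) = (⅑)*(-⅕) = -1/45 ≈ -0.022222)
N(A) = 1394/45 (N(A) = -1/45 + 31 = 1394/45)
I = 80181/56 ≈ 1431.8
U = 76167/1394 (U = 63 - 259/1394/45 = 63 - 259*45/1394 = 63 - 7*1665/1394 = 63 - 11655/1394 = 76167/1394 ≈ 54.639)
(U*(-1))/I = ((76167/1394)*(-1))/(80181/56) = -76167/1394*56/80181 = -236964/6209573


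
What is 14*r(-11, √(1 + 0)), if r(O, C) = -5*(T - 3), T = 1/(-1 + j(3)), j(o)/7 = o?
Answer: 413/2 ≈ 206.50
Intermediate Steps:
j(o) = 7*o
T = 1/20 (T = 1/(-1 + 7*3) = 1/(-1 + 21) = 1/20 ≈ 0.050000)
r(O, C) = 59/4 (r(O, C) = -5*(1/20 - 3) = -5*(-59/20) = 59/4)
14*r(-11, √(1 + 0)) = 14*(59/4) = 413/2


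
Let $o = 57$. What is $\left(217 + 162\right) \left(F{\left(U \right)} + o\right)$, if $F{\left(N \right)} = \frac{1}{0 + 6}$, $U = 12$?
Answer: $\frac{129997}{6} \approx 21666.0$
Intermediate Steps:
$F{\left(N \right)} = \frac{1}{6}$
$\left(217 + 162\right) \left(F{\left(U \right)} + o\right) = \left(217 + 162\right) \left(\frac{1}{6} + 57\right) = 379 \cdot \frac{343}{6} = \frac{129997}{6}$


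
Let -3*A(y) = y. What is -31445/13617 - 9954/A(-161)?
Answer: -58813357/313191 ≈ -187.79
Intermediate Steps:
A(y) = -y/3
-31445/13617 - 9954/A(-161) = -31445/13617 - 9954/((-1/3*(-161))) = -31445*1/13617 - 9954/161/3 = -31445/13617 - 9954*3/161 = -31445/13617 - 4266/23 = -58813357/313191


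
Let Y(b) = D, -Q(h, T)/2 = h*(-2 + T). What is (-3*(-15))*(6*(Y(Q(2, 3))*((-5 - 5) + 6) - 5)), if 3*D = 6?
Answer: -3510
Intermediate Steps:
Q(h, T) = -2*h*(-2 + T)
D = 2 (D = (⅓)*6 = 2)
Y(b) = 2
(-3*(-15))*(6*(Y(Q(2, 3))*((-5 - 5) + 6) - 5)) = (-3*(-15))*(6*(2*((-5 - 5) + 6) - 5)) = 45*(6*(2*(-10 + 6) - 5)) = 45*(6*(2*(-4) - 5)) = 45*(6*(-8 - 5)) = 45*(6*(-13)) = 45*(-78) = -3510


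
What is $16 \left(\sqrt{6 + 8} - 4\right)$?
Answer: $-64 + 16 \sqrt{14} \approx -4.1335$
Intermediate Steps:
$16 \left(\sqrt{6 + 8} - 4\right) = 16 \left(\sqrt{14} - 4\right) = 16 \left(-4 + \sqrt{14}\right) = -64 + 16 \sqrt{14}$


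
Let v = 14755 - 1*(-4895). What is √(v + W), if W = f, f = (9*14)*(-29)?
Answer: 2*√3999 ≈ 126.48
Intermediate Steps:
v = 19650 (v = 14755 + 4895 = 19650)
f = -3654 (f = 126*(-29) = -3654)
W = -3654
√(v + W) = √(19650 - 3654) = √15996 = 2*√3999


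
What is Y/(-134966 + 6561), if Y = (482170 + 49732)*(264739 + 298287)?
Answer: -299474655452/128405 ≈ -2.3323e+6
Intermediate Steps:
Y = 299474655452 (Y = 531902*563026 = 299474655452)
Y/(-134966 + 6561) = 299474655452/(-134966 + 6561) = 299474655452/(-128405) = 299474655452*(-1/128405) = -299474655452/128405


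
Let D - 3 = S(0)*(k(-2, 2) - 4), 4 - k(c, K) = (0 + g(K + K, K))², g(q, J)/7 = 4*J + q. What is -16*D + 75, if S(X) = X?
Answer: 27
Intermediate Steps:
g(q, J) = 7*q + 28*J (g(q, J) = 7*(4*J + q) = 7*(q + 4*J) = 7*q + 28*J)
k(c, K) = 4 - 1764*K² (k(c, K) = 4 - (0 + (7*(K + K) + 28*K))² = 4 - (0 + (7*(2*K) + 28*K))² = 4 - (0 + (14*K + 28*K))² = 4 - (0 + 42*K)² = 4 - (42*K)² = 4 - 1764*K²)
D = 3 (D = 3 + 0*((4 - 1764*2²) - 4) = 3 + 0*((4 - 1764*4) - 4) = 3 + 0*((4 - 7056) - 4) = 3 + 0*(-7052 - 4) = 3 + 0*(-7056) = 3 + 0 = 3)
-16*D + 75 = -16*3 + 75 = -48 + 75 = 27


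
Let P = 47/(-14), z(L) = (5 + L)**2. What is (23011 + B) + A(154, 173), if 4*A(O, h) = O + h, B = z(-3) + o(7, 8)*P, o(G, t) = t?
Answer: 645957/28 ≈ 23070.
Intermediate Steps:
P = -47/14 (P = 47*(-1/14) = -47/14 ≈ -3.3571)
B = -160/7 (B = (5 - 3)**2 + 8*(-47/14) = 2**2 - 188/7 = 4 - 188/7 = -160/7 ≈ -22.857)
A(O, h) = O/4 + h/4 (A(O, h) = (O + h)/4 = O/4 + h/4)
(23011 + B) + A(154, 173) = (23011 - 160/7) + ((1/4)*154 + (1/4)*173) = 160917/7 + (77/2 + 173/4) = 160917/7 + 327/4 = 645957/28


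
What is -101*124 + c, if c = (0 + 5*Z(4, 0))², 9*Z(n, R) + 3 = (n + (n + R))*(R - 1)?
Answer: -1011419/81 ≈ -12487.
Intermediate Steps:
Z(n, R) = -⅓ + (-1 + R)*(R + 2*n)/9 (Z(n, R) = -⅓ + ((n + (n + R))*(R - 1))/9 = -⅓ + ((n + (R + n))*(-1 + R))/9 = -⅓ + ((R + 2*n)*(-1 + R))/9 = -⅓ + ((-1 + R)*(R + 2*n))/9 = -⅓ + (-1 + R)*(R + 2*n)/9)
c = 3025/81 (c = (0 + 5*(-⅓ - 2/9*4 - ⅑*0 + (⅑)*0² + (2/9)*0*4))² = (0 + 5*(-⅓ - 8/9 + 0 + (⅑)*0 + 0))² = (0 + 5*(-⅓ - 8/9 + 0 + 0 + 0))² = (0 + 5*(-11/9))² = (0 - 55/9)² = (-55/9)² = 3025/81 ≈ 37.346)
-101*124 + c = -101*124 + 3025/81 = -12524 + 3025/81 = -1011419/81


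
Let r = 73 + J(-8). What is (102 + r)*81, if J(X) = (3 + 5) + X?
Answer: 14175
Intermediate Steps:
J(X) = 8 + X
r = 73 (r = 73 + (8 - 8) = 73 + 0 = 73)
(102 + r)*81 = (102 + 73)*81 = 175*81 = 14175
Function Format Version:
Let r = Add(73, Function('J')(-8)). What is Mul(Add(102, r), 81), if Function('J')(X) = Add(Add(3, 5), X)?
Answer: 14175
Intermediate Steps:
Function('J')(X) = Add(8, X)
r = 73 (r = Add(73, Add(8, -8)) = Add(73, 0) = 73)
Mul(Add(102, r), 81) = Mul(Add(102, 73), 81) = Mul(175, 81) = 14175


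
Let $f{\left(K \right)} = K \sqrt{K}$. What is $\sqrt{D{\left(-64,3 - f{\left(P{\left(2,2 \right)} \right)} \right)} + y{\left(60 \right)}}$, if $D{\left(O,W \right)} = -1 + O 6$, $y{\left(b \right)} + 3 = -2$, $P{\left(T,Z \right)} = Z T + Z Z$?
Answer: $i \sqrt{390} \approx 19.748 i$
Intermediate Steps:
$P{\left(T,Z \right)} = Z^{2} + T Z$ ($P{\left(T,Z \right)} = T Z + Z^{2} = Z^{2} + T Z$)
$y{\left(b \right)} = -5$ ($y{\left(b \right)} = -3 - 2 = -5$)
$f{\left(K \right)} = K^{\frac{3}{2}}$
$D{\left(O,W \right)} = -1 + 6 O$
$\sqrt{D{\left(-64,3 - f{\left(P{\left(2,2 \right)} \right)} \right)} + y{\left(60 \right)}} = \sqrt{\left(-1 + 6 \left(-64\right)\right) - 5} = \sqrt{\left(-1 - 384\right) - 5} = \sqrt{-385 - 5} = \sqrt{-390} = i \sqrt{390}$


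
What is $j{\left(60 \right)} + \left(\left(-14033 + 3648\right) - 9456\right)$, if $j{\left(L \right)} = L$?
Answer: $-19781$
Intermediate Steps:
$j{\left(60 \right)} + \left(\left(-14033 + 3648\right) - 9456\right) = 60 + \left(\left(-14033 + 3648\right) - 9456\right) = 60 - 19841 = -19781$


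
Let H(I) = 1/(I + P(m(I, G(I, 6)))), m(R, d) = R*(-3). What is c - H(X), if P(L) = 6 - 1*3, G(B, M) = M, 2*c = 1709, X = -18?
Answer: 25637/30 ≈ 854.57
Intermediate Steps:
c = 1709/2 (c = (1/2)*1709 = 1709/2 ≈ 854.50)
m(R, d) = -3*R
P(L) = 3 (P(L) = 6 - 3 = 3)
H(I) = 1/(3 + I) (H(I) = 1/(I + 3) = 1/(3 + I))
c - H(X) = 1709/2 - 1/(3 - 18) = 1709/2 - 1/(-15) = 1709/2 - 1*(-1/15) = 1709/2 + 1/15 = 25637/30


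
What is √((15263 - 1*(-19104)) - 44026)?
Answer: I*√9659 ≈ 98.28*I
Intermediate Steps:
√((15263 - 1*(-19104)) - 44026) = √((15263 + 19104) - 44026) = √(34367 - 44026) = √(-9659) = I*√9659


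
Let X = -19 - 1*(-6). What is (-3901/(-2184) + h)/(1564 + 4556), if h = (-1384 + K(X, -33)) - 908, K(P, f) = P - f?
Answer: -4958147/13366080 ≈ -0.37095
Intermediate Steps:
X = -13 (X = -19 + 6 = -13)
h = -2272 (h = (-1384 + (-13 - 1*(-33))) - 908 = (-1384 + (-13 + 33)) - 908 = (-1384 + 20) - 908 = -1364 - 908 = -2272)
(-3901/(-2184) + h)/(1564 + 4556) = (-3901/(-2184) - 2272)/(1564 + 4556) = (-3901*(-1/2184) - 2272)/6120 = (3901/2184 - 2272)*(1/6120) = -4958147/2184*1/6120 = -4958147/13366080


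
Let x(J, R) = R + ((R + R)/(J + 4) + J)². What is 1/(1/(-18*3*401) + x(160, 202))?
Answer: 36400374/968117489201 ≈ 3.7599e-5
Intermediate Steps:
x(J, R) = R + (J + 2*R/(4 + J))² (x(J, R) = R + ((2*R)/(4 + J) + J)² = R + (2*R/(4 + J) + J)² = R + (J + 2*R/(4 + J))²)
1/(1/(-18*3*401) + x(160, 202)) = 1/(1/(-18*3*401) + (202 + (160² + 2*202 + 4*160)²/(4 + 160)²)) = 1/(1/(-54*401) + (202 + (25600 + 404 + 640)²/164²)) = 1/(1/(-21654) + (202 + (1/26896)*26644²)) = 1/(-1/21654 + (202 + (1/26896)*709902736)) = 1/(-1/21654 + (202 + 44368921/1681)) = 1/(-1/21654 + 44708483/1681) = 1/(968117489201/36400374) = 36400374/968117489201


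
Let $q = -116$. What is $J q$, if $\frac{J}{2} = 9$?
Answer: $-2088$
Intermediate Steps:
$J = 18$ ($J = 2 \cdot 9 = 18$)
$J q = 18 \left(-116\right) = -2088$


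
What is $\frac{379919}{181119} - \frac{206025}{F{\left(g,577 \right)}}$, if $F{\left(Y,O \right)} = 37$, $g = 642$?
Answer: $- \frac{37300984972}{6701403} \approx -5566.1$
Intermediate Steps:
$\frac{379919}{181119} - \frac{206025}{F{\left(g,577 \right)}} = \frac{379919}{181119} - \frac{206025}{37} = - \frac{37300984972}{6701403}$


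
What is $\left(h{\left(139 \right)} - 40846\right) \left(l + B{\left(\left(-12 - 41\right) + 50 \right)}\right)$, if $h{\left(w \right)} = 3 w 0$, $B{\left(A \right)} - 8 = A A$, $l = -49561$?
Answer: $2023674224$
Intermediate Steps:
$B{\left(A \right)} = 8 + A^{2}$ ($B{\left(A \right)} = 8 + A A = 8 + A^{2}$)
$h{\left(w \right)} = 0$
$\left(h{\left(139 \right)} - 40846\right) \left(l + B{\left(\left(-12 - 41\right) + 50 \right)}\right) = \left(0 - 40846\right) \left(-49561 + \left(8 + \left(\left(-12 - 41\right) + 50\right)^{2}\right)\right) = - 40846 \left(-49561 + \left(8 + \left(-53 + 50\right)^{2}\right)\right) = - 40846 \left(-49561 + \left(8 + \left(-3\right)^{2}\right)\right) = - 40846 \left(-49561 + \left(8 + 9\right)\right) = - 40846 \left(-49561 + 17\right) = \left(-40846\right) \left(-49544\right) = 2023674224$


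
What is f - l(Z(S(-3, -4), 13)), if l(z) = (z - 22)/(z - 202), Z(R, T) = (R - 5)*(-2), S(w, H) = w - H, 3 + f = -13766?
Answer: -1335600/97 ≈ -13769.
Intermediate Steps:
f = -13769 (f = -3 - 13766 = -13769)
Z(R, T) = 10 - 2*R (Z(R, T) = (-5 + R)*(-2) = 10 - 2*R)
l(z) = (-22 + z)/(-202 + z)
f - l(Z(S(-3, -4), 13)) = -13769 - (-22 + (10 - 2*(-3 - 1*(-4))))/(-202 + (10 - 2*(-3 - 1*(-4)))) = -13769 - (-22 + (10 - 2*(-3 + 4)))/(-202 + (10 - 2*(-3 + 4))) = -13769 - (-22 + (10 - 2*1))/(-202 + (10 - 2*1)) = -13769 - (-22 + (10 - 2))/(-202 + (10 - 2)) = -13769 - (-22 + 8)/(-202 + 8) = -13769 - (-14)/(-194) = -13769 - (-1)*(-14)/194 = -13769 - 1*7/97 = -13769 - 7/97 = -1335600/97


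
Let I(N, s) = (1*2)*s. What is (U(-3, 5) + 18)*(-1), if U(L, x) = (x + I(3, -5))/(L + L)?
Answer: -113/6 ≈ -18.833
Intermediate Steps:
I(N, s) = 2*s
U(L, x) = (-10 + x)/(2*L) (U(L, x) = (x + 2*(-5))/(L + L) = (x - 10)/((2*L)) = (-10 + x)*(1/(2*L)) = (-10 + x)/(2*L))
(U(-3, 5) + 18)*(-1) = ((1/2)*(-10 + 5)/(-3) + 18)*(-1) = ((1/2)*(-1/3)*(-5) + 18)*(-1) = (5/6 + 18)*(-1) = (113/6)*(-1) = -113/6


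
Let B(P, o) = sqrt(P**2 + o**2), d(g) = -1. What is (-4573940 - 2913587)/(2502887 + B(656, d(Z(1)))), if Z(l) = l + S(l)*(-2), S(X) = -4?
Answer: -18740433990449/6264442904432 + 7487527*sqrt(430337)/6264442904432 ≈ -2.9908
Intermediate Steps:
Z(l) = 8 + l (Z(l) = l - 4*(-2) = l + 8 = 8 + l)
(-4573940 - 2913587)/(2502887 + B(656, d(Z(1)))) = (-4573940 - 2913587)/(2502887 + sqrt(656**2 + (-1)**2)) = -7487527/(2502887 + sqrt(430336 + 1)) = -7487527/(2502887 + sqrt(430337))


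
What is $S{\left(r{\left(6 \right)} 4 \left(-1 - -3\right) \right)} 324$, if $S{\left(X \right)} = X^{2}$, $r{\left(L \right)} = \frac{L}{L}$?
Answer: $20736$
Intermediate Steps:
$r{\left(L \right)} = 1$
$S{\left(r{\left(6 \right)} 4 \left(-1 - -3\right) \right)} 324 = \left(1 \cdot 4 \left(-1 - -3\right)\right)^{2} \cdot 324 = \left(4 \left(-1 + 3\right)\right)^{2} \cdot 324 = \left(4 \cdot 2\right)^{2} \cdot 324 = 8^{2} \cdot 324 = 64 \cdot 324 = 20736$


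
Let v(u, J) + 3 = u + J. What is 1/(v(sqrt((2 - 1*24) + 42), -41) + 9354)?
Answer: 931/8667608 - sqrt(5)/43338040 ≈ 0.00010736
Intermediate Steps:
v(u, J) = -3 + J + u (v(u, J) = -3 + (u + J) = -3 + (J + u) = -3 + J + u)
1/(v(sqrt((2 - 1*24) + 42), -41) + 9354) = 1/((-3 - 41 + sqrt((2 - 1*24) + 42)) + 9354) = 1/((-3 - 41 + sqrt((2 - 24) + 42)) + 9354) = 1/((-3 - 41 + sqrt(-22 + 42)) + 9354) = 1/((-3 - 41 + sqrt(20)) + 9354) = 1/((-3 - 41 + 2*sqrt(5)) + 9354) = 1/((-44 + 2*sqrt(5)) + 9354) = 1/(9310 + 2*sqrt(5))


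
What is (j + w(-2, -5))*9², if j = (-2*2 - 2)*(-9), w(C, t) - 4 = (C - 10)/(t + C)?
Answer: 33858/7 ≈ 4836.9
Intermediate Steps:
w(C, t) = 4 + (-10 + C)/(C + t) (w(C, t) = 4 + (C - 10)/(t + C) = 4 + (-10 + C)/(C + t))
j = 54 (j = (-4 - 2)*(-9) = -6*(-9) = 54)
(j + w(-2, -5))*9² = (54 + (-10 + 4*(-5) + 5*(-2))/(-2 - 5))*9² = (54 + (-10 - 20 - 10)/(-7))*81 = (54 - ⅐*(-40))*81 = (54 + 40/7)*81 = (418/7)*81 = 33858/7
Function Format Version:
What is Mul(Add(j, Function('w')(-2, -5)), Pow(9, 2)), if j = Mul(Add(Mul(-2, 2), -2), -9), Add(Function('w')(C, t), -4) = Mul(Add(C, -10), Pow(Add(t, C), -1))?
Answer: Rational(33858, 7) ≈ 4836.9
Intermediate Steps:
Function('w')(C, t) = Add(4, Mul(Pow(Add(C, t), -1), Add(-10, C))) (Function('w')(C, t) = Add(4, Mul(Add(C, -10), Pow(Add(t, C), -1))) = Add(4, Mul(Add(-10, C), Pow(Add(C, t), -1))) = Add(4, Mul(Pow(Add(C, t), -1), Add(-10, C))))
j = 54 (j = Mul(Add(-4, -2), -9) = Mul(-6, -9) = 54)
Mul(Add(j, Function('w')(-2, -5)), Pow(9, 2)) = Mul(Add(54, Mul(Pow(Add(-2, -5), -1), Add(-10, Mul(4, -5), Mul(5, -2)))), Pow(9, 2)) = Mul(Add(54, Mul(Pow(-7, -1), Add(-10, -20, -10))), 81) = Mul(Add(54, Mul(Rational(-1, 7), -40)), 81) = Mul(Add(54, Rational(40, 7)), 81) = Mul(Rational(418, 7), 81) = Rational(33858, 7)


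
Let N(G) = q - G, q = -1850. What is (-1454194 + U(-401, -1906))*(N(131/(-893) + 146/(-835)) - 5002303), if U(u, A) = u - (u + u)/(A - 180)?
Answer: 120447320148320066376/16547195 ≈ 7.2790e+12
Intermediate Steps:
N(G) = -1850 - G
U(u, A) = u - 2*u/(-180 + A)
(-1454194 + U(-401, -1906))*(N(131/(-893) + 146/(-835)) - 5002303) = (-1454194 - 401*(-182 - 1906)/(-180 - 1906))*((-1850 - (131/(-893) + 146/(-835))) - 5002303) = (-1454194 - 401*(-2088)/(-2086))*((-1850 - (131*(-1/893) + 146*(-1/835))) - 5002303) = (-1454194 - 401*(-1/2086)*(-2088))*((-1850 - (-131/893 - 146/835)) - 5002303) = (-1454194 - 418644/1043)*((-1850 - 1*(-239763/745655)) - 5002303) = -1517142986*((-1850 + 239763/745655) - 5002303)/1043 = -1517142986*(-1379221987/745655 - 5002303)/1043 = -1517142986/1043*(-3731371465452/745655) = 120447320148320066376/16547195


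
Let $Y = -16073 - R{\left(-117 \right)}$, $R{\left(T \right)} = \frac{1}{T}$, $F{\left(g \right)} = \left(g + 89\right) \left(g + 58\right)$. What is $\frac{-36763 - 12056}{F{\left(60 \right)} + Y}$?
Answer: $- \frac{5711823}{176554} \approx -32.352$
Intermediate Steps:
$F{\left(g \right)} = \left(58 + g\right) \left(89 + g\right)$ ($F{\left(g \right)} = \left(89 + g\right) \left(58 + g\right) = \left(58 + g\right) \left(89 + g\right)$)
$Y = - \frac{1880540}{117}$ ($Y = -16073 - \frac{1}{-117} = -16073 - - \frac{1}{117} = -16073 + \frac{1}{117} = - \frac{1880540}{117} \approx -16073.0$)
$\frac{-36763 - 12056}{F{\left(60 \right)} + Y} = \frac{-36763 - 12056}{\left(5162 + 60^{2} + 147 \cdot 60\right) - \frac{1880540}{117}} = - \frac{48819}{\left(5162 + 3600 + 8820\right) - \frac{1880540}{117}} = - \frac{48819}{17582 - \frac{1880540}{117}} = - \frac{48819}{\frac{176554}{117}} = \left(-48819\right) \frac{117}{176554} = - \frac{5711823}{176554}$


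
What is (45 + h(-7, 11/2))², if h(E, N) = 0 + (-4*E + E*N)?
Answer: 4761/4 ≈ 1190.3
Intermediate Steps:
h(E, N) = -4*E + E*N
(45 + h(-7, 11/2))² = (45 - 7*(-4 + 11/2))² = (45 - 7*3/2)² = (45 - 21/2)² = (69/2)² = 4761/4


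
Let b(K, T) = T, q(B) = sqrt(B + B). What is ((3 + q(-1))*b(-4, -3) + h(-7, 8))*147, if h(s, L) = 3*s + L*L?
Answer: 4998 - 441*I*sqrt(2) ≈ 4998.0 - 623.67*I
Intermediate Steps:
h(s, L) = L**2 + 3*s (h(s, L) = 3*s + L**2 = L**2 + 3*s)
q(B) = sqrt(2)*sqrt(B) (q(B) = sqrt(2*B) = sqrt(2)*sqrt(B))
((3 + q(-1))*b(-4, -3) + h(-7, 8))*147 = ((3 + sqrt(2)*sqrt(-1))*(-3) + (8**2 + 3*(-7)))*147 = ((3 + sqrt(2)*I)*(-3) + (64 - 21))*147 = ((3 + I*sqrt(2))*(-3) + 43)*147 = ((-9 - 3*I*sqrt(2)) + 43)*147 = (34 - 3*I*sqrt(2))*147 = 4998 - 441*I*sqrt(2)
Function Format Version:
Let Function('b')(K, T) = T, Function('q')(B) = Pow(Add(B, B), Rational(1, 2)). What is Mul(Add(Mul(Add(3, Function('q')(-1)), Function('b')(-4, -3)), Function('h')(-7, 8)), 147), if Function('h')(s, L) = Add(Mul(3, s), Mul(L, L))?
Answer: Add(4998, Mul(-441, I, Pow(2, Rational(1, 2)))) ≈ Add(4998.0, Mul(-623.67, I))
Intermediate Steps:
Function('h')(s, L) = Add(Pow(L, 2), Mul(3, s)) (Function('h')(s, L) = Add(Mul(3, s), Pow(L, 2)) = Add(Pow(L, 2), Mul(3, s)))
Function('q')(B) = Mul(Pow(2, Rational(1, 2)), Pow(B, Rational(1, 2))) (Function('q')(B) = Pow(Mul(2, B), Rational(1, 2)) = Mul(Pow(2, Rational(1, 2)), Pow(B, Rational(1, 2))))
Mul(Add(Mul(Add(3, Function('q')(-1)), Function('b')(-4, -3)), Function('h')(-7, 8)), 147) = Mul(Add(Mul(Add(3, Mul(Pow(2, Rational(1, 2)), Pow(-1, Rational(1, 2)))), -3), Add(Pow(8, 2), Mul(3, -7))), 147) = Mul(Add(Mul(Add(3, Mul(Pow(2, Rational(1, 2)), I)), -3), Add(64, -21)), 147) = Mul(Add(Mul(Add(3, Mul(I, Pow(2, Rational(1, 2)))), -3), 43), 147) = Mul(Add(Add(-9, Mul(-3, I, Pow(2, Rational(1, 2)))), 43), 147) = Mul(Add(34, Mul(-3, I, Pow(2, Rational(1, 2)))), 147) = Add(4998, Mul(-441, I, Pow(2, Rational(1, 2))))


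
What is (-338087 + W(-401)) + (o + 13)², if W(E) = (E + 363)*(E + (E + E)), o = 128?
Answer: -272492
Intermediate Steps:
W(E) = 3*E*(363 + E) (W(E) = (363 + E)*(E + 2*E) = (363 + E)*(3*E) = 3*E*(363 + E))
(-338087 + W(-401)) + (o + 13)² = (-338087 + 3*(-401)*(363 - 401)) + (128 + 13)² = (-338087 + 3*(-401)*(-38)) + 141² = (-338087 + 45714) + 19881 = -292373 + 19881 = -272492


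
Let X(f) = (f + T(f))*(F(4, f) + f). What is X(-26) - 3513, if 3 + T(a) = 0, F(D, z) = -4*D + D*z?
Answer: 721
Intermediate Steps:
T(a) = -3 (T(a) = -3 + 0 = -3)
X(f) = (-16 + 5*f)*(-3 + f) (X(f) = (f - 3)*(4*(-4 + f) + f) = (-3 + f)*((-16 + 4*f) + f) = (-3 + f)*(-16 + 5*f) = (-16 + 5*f)*(-3 + f))
X(-26) - 3513 = (48 - 31*(-26) + 5*(-26)**2) - 3513 = (48 + 806 + 5*676) - 3513 = (48 + 806 + 3380) - 3513 = 4234 - 3513 = 721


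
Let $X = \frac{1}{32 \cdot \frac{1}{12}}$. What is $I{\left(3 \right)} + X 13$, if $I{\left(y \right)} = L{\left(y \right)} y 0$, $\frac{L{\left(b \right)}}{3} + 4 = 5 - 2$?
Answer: $\frac{39}{8} \approx 4.875$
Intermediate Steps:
$L{\left(b \right)} = -3$ ($L{\left(b \right)} = -12 + 3 \left(5 - 2\right) = -12 + 3 \cdot 3 = -12 + 9 = -3$)
$X = \frac{3}{8}$ ($X = \frac{1}{32 \cdot \frac{1}{12}} = \frac{1}{\frac{8}{3}} = \frac{3}{8} \approx 0.375$)
$I{\left(y \right)} = 0$ ($I{\left(y \right)} = - 3 y 0 = 0$)
$I{\left(3 \right)} + X 13 = 0 + \frac{3}{8} \cdot 13 = 0 + \frac{39}{8} = \frac{39}{8}$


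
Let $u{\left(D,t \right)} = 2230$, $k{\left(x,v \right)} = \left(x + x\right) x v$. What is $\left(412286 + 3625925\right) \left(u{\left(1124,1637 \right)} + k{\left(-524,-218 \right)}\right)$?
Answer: $-483425973851166$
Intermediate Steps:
$k{\left(x,v \right)} = 2 v x^{2}$ ($k{\left(x,v \right)} = 2 x x v = 2 x^{2} v = 2 v x^{2}$)
$\left(412286 + 3625925\right) \left(u{\left(1124,1637 \right)} + k{\left(-524,-218 \right)}\right) = \left(412286 + 3625925\right) \left(2230 + 2 \left(-218\right) \left(-524\right)^{2}\right) = 4038211 \left(2230 + 2 \left(-218\right) 274576\right) = 4038211 \left(2230 - 119715136\right) = 4038211 \left(-119712906\right) = -483425973851166$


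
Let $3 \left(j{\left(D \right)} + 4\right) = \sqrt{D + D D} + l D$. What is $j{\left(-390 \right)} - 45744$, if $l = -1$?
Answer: $-45618 + \frac{\sqrt{151710}}{3} \approx -45488.0$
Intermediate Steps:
$j{\left(D \right)} = -4 - \frac{D}{3} + \frac{\sqrt{D + D^{2}}}{3}$ ($j{\left(D \right)} = -4 + \frac{\sqrt{D + D D} - D}{3} = -4 + \frac{\sqrt{D + D^{2}} - D}{3} = -4 - \left(- \frac{\sqrt{D + D^{2}}}{3} + \frac{D}{3}\right) = -4 - \frac{D}{3} + \frac{\sqrt{D + D^{2}}}{3}$)
$j{\left(-390 \right)} - 45744 = \left(-4 - -130 + \frac{\sqrt{- 390 \left(1 - 390\right)}}{3}\right) - 45744 = \left(-4 + 130 + \frac{\sqrt{\left(-390\right) \left(-389\right)}}{3}\right) - 45744 = \left(-4 + 130 + \frac{\sqrt{151710}}{3}\right) - 45744 = \left(126 + \frac{\sqrt{151710}}{3}\right) - 45744 = -45618 + \frac{\sqrt{151710}}{3}$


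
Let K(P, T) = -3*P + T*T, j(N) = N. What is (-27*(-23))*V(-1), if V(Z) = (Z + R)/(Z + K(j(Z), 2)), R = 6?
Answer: 1035/2 ≈ 517.50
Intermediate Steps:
K(P, T) = T² - 3*P (K(P, T) = -3*P + T² = T² - 3*P)
V(Z) = (6 + Z)/(4 - 2*Z) (V(Z) = (Z + 6)/(Z + (2² - 3*Z)) = (6 + Z)/(Z + (4 - 3*Z)) = (6 + Z)/(4 - 2*Z))
(-27*(-23))*V(-1) = (-27*(-23))*((-6 - 1*(-1))/(2*(-2 - 1))) = 621*((½)*(-6 + 1)/(-3)) = 621*((½)*(-⅓)*(-5)) = 621*(⅚) = 1035/2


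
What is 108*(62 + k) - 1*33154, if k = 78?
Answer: -18034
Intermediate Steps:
108*(62 + k) - 1*33154 = 108*(62 + 78) - 1*33154 = 108*140 - 33154 = 15120 - 33154 = -18034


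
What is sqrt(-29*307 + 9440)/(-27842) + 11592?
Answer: 11592 - sqrt(537)/27842 ≈ 11592.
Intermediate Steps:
sqrt(-29*307 + 9440)/(-27842) + 11592 = sqrt(-8903 + 9440)*(-1/27842) + 11592 = sqrt(537)*(-1/27842) + 11592 = -sqrt(537)/27842 + 11592 = 11592 - sqrt(537)/27842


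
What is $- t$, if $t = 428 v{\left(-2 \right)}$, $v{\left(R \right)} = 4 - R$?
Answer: $-2568$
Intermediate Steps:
$t = 2568$ ($t = 428 \left(4 - -2\right) = 428 \left(4 + 2\right) = 428 \cdot 6 = 2568$)
$- t = \left(-1\right) 2568 = -2568$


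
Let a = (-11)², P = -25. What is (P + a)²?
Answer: 9216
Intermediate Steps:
a = 121
(P + a)² = (-25 + 121)² = 96² = 9216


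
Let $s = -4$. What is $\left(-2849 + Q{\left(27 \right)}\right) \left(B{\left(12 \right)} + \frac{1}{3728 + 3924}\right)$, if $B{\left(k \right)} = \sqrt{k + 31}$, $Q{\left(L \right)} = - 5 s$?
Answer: $- \frac{2829}{7652} - 2829 \sqrt{43} \approx -18551.0$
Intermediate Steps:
$Q{\left(L \right)} = 20$ ($Q{\left(L \right)} = \left(-5\right) \left(-4\right) = 20$)
$B{\left(k \right)} = \sqrt{31 + k}$
$\left(-2849 + Q{\left(27 \right)}\right) \left(B{\left(12 \right)} + \frac{1}{3728 + 3924}\right) = \left(-2849 + 20\right) \left(\sqrt{31 + 12} + \frac{1}{3728 + 3924}\right) = - 2829 \left(\sqrt{43} + \frac{1}{7652}\right) = - 2829 \left(\frac{1}{7652} + \sqrt{43}\right) = - \frac{2829}{7652} - 2829 \sqrt{43}$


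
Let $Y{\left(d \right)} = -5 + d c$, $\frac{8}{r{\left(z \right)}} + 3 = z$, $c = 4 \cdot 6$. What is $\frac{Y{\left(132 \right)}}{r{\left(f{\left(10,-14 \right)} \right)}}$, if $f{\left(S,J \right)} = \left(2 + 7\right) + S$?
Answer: $6326$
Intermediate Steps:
$c = 24$
$f{\left(S,J \right)} = 9 + S$
$r{\left(z \right)} = \frac{8}{-3 + z}$
$Y{\left(d \right)} = -5 + 24 d$ ($Y{\left(d \right)} = -5 + d 24 = -5 + 24 d$)
$\frac{Y{\left(132 \right)}}{r{\left(f{\left(10,-14 \right)} \right)}} = \frac{-5 + 24 \cdot 132}{8 \frac{1}{-3 + \left(9 + 10\right)}} = \frac{-5 + 3168}{8 \frac{1}{-3 + 19}} = \frac{3163}{8 \cdot \frac{1}{16}} = 3163 \frac{1}{\frac{1}{2}} = 3163 \cdot 2 = 6326$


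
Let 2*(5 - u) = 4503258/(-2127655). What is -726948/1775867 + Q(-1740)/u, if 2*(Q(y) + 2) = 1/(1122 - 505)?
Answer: -20884330266062423/28247191851111712 ≈ -0.73934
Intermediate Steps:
Q(y) = -2467/1234 (Q(y) = -2 + 1/(2*(1122 - 505)) = -2 + (½)/617 = -2 + (½)*(1/617) = -2 + 1/1234 = -2467/1234)
u = 12889904/2127655 (u = 5 - 2251629/(-2127655) = 5 - 2251629*(-1)/2127655 = 5 - ½*(-4503258/2127655) = 5 + 2251629/2127655 = 12889904/2127655 ≈ 6.0583)
-726948/1775867 + Q(-1740)/u = -726948/1775867 - 2467/(1234*12889904/2127655) = -726948*1/1775867 - 2467/1234*2127655/12889904 = -726948/1775867 - 5248924885/15906141536 = -20884330266062423/28247191851111712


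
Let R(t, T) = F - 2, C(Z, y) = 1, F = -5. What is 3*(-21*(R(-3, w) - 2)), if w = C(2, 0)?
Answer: 567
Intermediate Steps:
w = 1
R(t, T) = -7 (R(t, T) = -5 - 2 = -7)
3*(-21*(R(-3, w) - 2)) = 3*(-21*(-7 - 2)) = 3*(-21*(-9)) = 3*189 = 567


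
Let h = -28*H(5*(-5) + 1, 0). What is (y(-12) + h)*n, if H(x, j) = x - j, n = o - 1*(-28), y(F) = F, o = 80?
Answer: 71280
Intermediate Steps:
n = 108 (n = 80 - 1*(-28) = 80 + 28 = 108)
h = 672 (h = -28*((5*(-5) + 1) - 1*0) = -28*((-25 + 1) + 0) = -28*(-24 + 0) = -28*(-24) = 672)
(y(-12) + h)*n = (-12 + 672)*108 = 660*108 = 71280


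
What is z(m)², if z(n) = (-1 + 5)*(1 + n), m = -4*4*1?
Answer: 3600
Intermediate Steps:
m = -16 (m = -16*1 = -16)
z(n) = 4 + 4*n (z(n) = 4*(1 + n) = 4 + 4*n)
z(m)² = (4 + 4*(-16))² = (4 - 64)² = (-60)² = 3600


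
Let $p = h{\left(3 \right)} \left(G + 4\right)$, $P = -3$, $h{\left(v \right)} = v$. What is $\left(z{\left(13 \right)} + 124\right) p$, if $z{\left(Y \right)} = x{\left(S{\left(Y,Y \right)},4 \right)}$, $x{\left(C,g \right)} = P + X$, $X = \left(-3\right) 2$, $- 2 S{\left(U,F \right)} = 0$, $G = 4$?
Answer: $2760$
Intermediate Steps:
$S{\left(U,F \right)} = 0$ ($S{\left(U,F \right)} = \left(- \frac{1}{2}\right) 0 = 0$)
$X = -6$
$p = 24$ ($p = 3 \left(4 + 4\right) = 3 \cdot 8 = 24$)
$x{\left(C,g \right)} = -9$ ($x{\left(C,g \right)} = -3 - 6 = -9$)
$z{\left(Y \right)} = -9$
$\left(z{\left(13 \right)} + 124\right) p = \left(-9 + 124\right) 24 = 115 \cdot 24 = 2760$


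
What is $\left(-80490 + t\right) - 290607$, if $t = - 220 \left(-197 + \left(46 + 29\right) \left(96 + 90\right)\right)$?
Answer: $-3396757$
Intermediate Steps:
$t = -3025660$ ($t = - 220 \left(-197 + 75 \cdot 186\right) = - 220 \left(-197 + 13950\right) = \left(-220\right) 13753 = -3025660$)
$\left(-80490 + t\right) - 290607 = \left(-80490 - 3025660\right) - 290607 = -3106150 - 290607 = -3396757$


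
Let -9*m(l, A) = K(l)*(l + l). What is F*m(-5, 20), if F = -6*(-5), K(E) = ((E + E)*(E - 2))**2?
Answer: 490000/3 ≈ 1.6333e+5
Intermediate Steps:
K(E) = 4*E**2*(-2 + E)**2 (K(E) = ((2*E)*(-2 + E))**2 = (2*E*(-2 + E))**2 = 4*E**2*(-2 + E)**2)
m(l, A) = -8*l**3*(-2 + l)**2/9 (m(l, A) = -4*l**2*(-2 + l)**2*(l + l)/9 = -4*l**2*(-2 + l)**2*2*l/9 = -8*l**3*(-2 + l)**2/9)
F = 30
F*m(-5, 20) = 30*(-8/9*(-5)**3*(-2 - 5)**2) = 30*(-8/9*(-125)*(-7)**2) = 30*(-8/9*(-125)*49) = 30*(49000/9) = 490000/3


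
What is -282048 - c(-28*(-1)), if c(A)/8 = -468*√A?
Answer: -282048 + 7488*√7 ≈ -2.6224e+5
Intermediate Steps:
c(A) = -3744*√A (c(A) = 8*(-468*√A) = -3744*√A)
-282048 - c(-28*(-1)) = -282048 - (-3744)*√(-28*(-1)) = -282048 - (-3744)*√28 = -282048 - (-3744)*2*√7 = -282048 - (-7488)*√7 = -282048 + 7488*√7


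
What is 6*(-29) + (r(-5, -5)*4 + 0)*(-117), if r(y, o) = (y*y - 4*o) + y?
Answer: -18894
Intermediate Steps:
r(y, o) = y + y² - 4*o (r(y, o) = (y² - 4*o) + y = y + y² - 4*o)
6*(-29) + (r(-5, -5)*4 + 0)*(-117) = 6*(-29) + ((-5 + (-5)² - 4*(-5))*4 + 0)*(-117) = -174 + ((-5 + 25 + 20)*4 + 0)*(-117) = -174 + (40*4 + 0)*(-117) = -174 + (160 + 0)*(-117) = -174 + 160*(-117) = -174 - 18720 = -18894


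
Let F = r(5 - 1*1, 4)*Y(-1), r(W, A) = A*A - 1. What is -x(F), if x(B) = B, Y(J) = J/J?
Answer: -15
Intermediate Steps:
Y(J) = 1
r(W, A) = -1 + A² (r(W, A) = A² - 1 = -1 + A²)
F = 15 (F = (-1 + 4²)*1 = (-1 + 16)*1 = 15*1 = 15)
-x(F) = -1*15 = -15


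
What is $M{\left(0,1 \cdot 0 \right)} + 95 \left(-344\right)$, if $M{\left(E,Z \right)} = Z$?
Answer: $-32680$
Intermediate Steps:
$M{\left(0,1 \cdot 0 \right)} + 95 \left(-344\right) = 1 \cdot 0 + 95 \left(-344\right) = 0 - 32680 = -32680$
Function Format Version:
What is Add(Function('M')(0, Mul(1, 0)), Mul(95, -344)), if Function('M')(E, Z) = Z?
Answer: -32680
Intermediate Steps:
Add(Function('M')(0, Mul(1, 0)), Mul(95, -344)) = Add(Mul(1, 0), Mul(95, -344)) = Add(0, -32680) = -32680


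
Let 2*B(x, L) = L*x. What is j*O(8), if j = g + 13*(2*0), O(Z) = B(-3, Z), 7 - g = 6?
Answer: -12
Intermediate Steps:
g = 1 (g = 7 - 1*6 = 7 - 6 = 1)
B(x, L) = L*x/2 (B(x, L) = (L*x)/2 = L*x/2)
O(Z) = -3*Z/2 (O(Z) = (½)*Z*(-3) = -3*Z/2)
j = 1 (j = 1 + 13*(2*0) = 1 + 13*0 = 1 + 0 = 1)
j*O(8) = 1*(-3/2*8) = 1*(-12) = -12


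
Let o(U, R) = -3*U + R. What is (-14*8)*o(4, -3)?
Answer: 1680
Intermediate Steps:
o(U, R) = R - 3*U
(-14*8)*o(4, -3) = (-14*8)*(-3 - 3*4) = -112*(-3 - 12) = -112*(-15) = 1680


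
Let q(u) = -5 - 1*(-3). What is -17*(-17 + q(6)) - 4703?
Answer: -4380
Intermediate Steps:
q(u) = -2 (q(u) = -5 + 3 = -2)
-17*(-17 + q(6)) - 4703 = -17*(-17 - 2) - 4703 = -17*(-19) - 4703 = 323 - 4703 = -4380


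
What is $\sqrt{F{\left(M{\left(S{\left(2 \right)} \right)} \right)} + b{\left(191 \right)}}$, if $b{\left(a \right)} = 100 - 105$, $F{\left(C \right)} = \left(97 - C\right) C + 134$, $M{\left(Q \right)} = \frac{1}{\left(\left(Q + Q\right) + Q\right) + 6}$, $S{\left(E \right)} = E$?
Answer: $\frac{\sqrt{19739}}{12} \approx 11.708$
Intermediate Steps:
$M{\left(Q \right)} = \frac{1}{6 + 3 Q}$ ($M{\left(Q \right)} = \frac{1}{\left(2 Q + Q\right) + 6} = \frac{1}{3 Q + 6} = \frac{1}{6 + 3 Q}$)
$F{\left(C \right)} = 134 + C \left(97 - C\right)$ ($F{\left(C \right)} = C \left(97 - C\right) + 134 = 134 + C \left(97 - C\right)$)
$b{\left(a \right)} = -5$
$\sqrt{F{\left(M{\left(S{\left(2 \right)} \right)} \right)} + b{\left(191 \right)}} = \sqrt{\left(134 - \left(\frac{1}{3 \left(2 + 2\right)}\right)^{2} + 97 \frac{1}{3 \left(2 + 2\right)}\right) - 5} = \sqrt{\left(134 - \left(\frac{1}{3 \cdot 4}\right)^{2} + 97 \frac{1}{3 \cdot 4}\right) - 5} = \sqrt{\left(134 - \left(\frac{1}{3} \cdot \frac{1}{4}\right)^{2} + 97 \cdot \frac{1}{3} \cdot \frac{1}{4}\right) - 5} = \sqrt{\left(134 - \left(\frac{1}{12}\right)^{2} + 97 \cdot \frac{1}{12}\right) - 5} = \sqrt{\left(134 - \frac{1}{144} + \frac{97}{12}\right) - 5} = \sqrt{\frac{20459}{144} - 5} = \sqrt{\frac{19739}{144}} = \frac{\sqrt{19739}}{12}$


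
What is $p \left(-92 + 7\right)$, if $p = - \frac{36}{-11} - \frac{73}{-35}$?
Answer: $- \frac{35071}{77} \approx -455.47$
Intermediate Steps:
$p = \frac{2063}{385}$ ($p = \left(-36\right) \left(- \frac{1}{11}\right) - - \frac{73}{35} = \frac{36}{11} + \frac{73}{35} = \frac{2063}{385} \approx 5.3584$)
$p \left(-92 + 7\right) = \frac{2063 \left(-92 + 7\right)}{385} = \frac{2063}{385} \left(-85\right) = - \frac{35071}{77}$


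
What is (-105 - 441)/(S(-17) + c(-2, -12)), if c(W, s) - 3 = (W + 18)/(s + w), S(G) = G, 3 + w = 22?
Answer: 1911/41 ≈ 46.610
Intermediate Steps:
w = 19 (w = -3 + 22 = 19)
c(W, s) = 3 + (18 + W)/(19 + s) (c(W, s) = 3 + (W + 18)/(s + 19) = 3 + (18 + W)/(19 + s))
(-105 - 441)/(S(-17) + c(-2, -12)) = (-105 - 441)/(-17 + (75 - 2 + 3*(-12))/(19 - 12)) = -546/(-17 + (75 - 2 - 36)/7) = -546/(-17 + (⅐)*37) = -546/(-17 + 37/7) = -546/(-82/7) = -546*(-7/82) = 1911/41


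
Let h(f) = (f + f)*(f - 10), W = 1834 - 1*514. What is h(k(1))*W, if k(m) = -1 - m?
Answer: 63360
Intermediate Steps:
W = 1320 (W = 1834 - 514 = 1320)
h(f) = 2*f*(-10 + f) (h(f) = (2*f)*(-10 + f) = 2*f*(-10 + f))
h(k(1))*W = (2*(-1 - 1*1)*(-10 + (-1 - 1*1)))*1320 = (2*(-1 - 1)*(-10 + (-1 - 1)))*1320 = (2*(-2)*(-10 - 2))*1320 = (2*(-2)*(-12))*1320 = 48*1320 = 63360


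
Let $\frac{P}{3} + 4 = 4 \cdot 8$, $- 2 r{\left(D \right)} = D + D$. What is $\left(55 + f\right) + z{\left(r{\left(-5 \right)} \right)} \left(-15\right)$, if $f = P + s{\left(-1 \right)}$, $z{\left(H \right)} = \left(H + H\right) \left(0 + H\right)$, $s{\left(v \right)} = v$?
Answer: $-612$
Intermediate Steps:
$r{\left(D \right)} = - D$ ($r{\left(D \right)} = - \frac{D + D}{2} = - \frac{2 D}{2} = - D$)
$P = 84$ ($P = -12 + 3 \cdot 4 \cdot 8 = -12 + 3 \cdot 32 = -12 + 96 = 84$)
$z{\left(H \right)} = 2 H^{2}$ ($z{\left(H \right)} = 2 H H = 2 H^{2}$)
$f = 83$ ($f = 84 - 1 = 83$)
$\left(55 + f\right) + z{\left(r{\left(-5 \right)} \right)} \left(-15\right) = \left(55 + 83\right) + 2 \left(\left(-1\right) \left(-5\right)\right)^{2} \left(-15\right) = 138 + 2 \cdot 5^{2} \left(-15\right) = 138 + 2 \cdot 25 \left(-15\right) = 138 + 50 \left(-15\right) = 138 - 750 = -612$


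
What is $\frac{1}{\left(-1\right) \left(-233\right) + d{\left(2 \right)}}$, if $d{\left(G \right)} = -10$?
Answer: $\frac{1}{223} \approx 0.0044843$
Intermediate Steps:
$\frac{1}{\left(-1\right) \left(-233\right) + d{\left(2 \right)}} = \frac{1}{\left(-1\right) \left(-233\right) - 10} = \frac{1}{233 - 10} = \frac{1}{223}$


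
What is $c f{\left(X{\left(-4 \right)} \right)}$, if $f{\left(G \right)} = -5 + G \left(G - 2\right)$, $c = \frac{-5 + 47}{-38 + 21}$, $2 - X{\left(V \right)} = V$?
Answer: $- \frac{798}{17} \approx -46.941$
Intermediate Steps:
$X{\left(V \right)} = 2 - V$
$c = - \frac{42}{17}$ ($c = \frac{42}{-17} = 42 \left(- \frac{1}{17}\right) = - \frac{42}{17} \approx -2.4706$)
$f{\left(G \right)} = -5 + G \left(-2 + G\right)$
$c f{\left(X{\left(-4 \right)} \right)} = - \frac{42 \left(-5 + \left(2 - -4\right)^{2} - 2 \left(2 - -4\right)\right)}{17} = - \frac{42 \left(-5 + \left(2 + 4\right)^{2} - 2 \left(2 + 4\right)\right)}{17} = - \frac{42 \left(-5 + 6^{2} - 12\right)}{17} = - \frac{42 \left(-5 + 36 - 12\right)}{17} = \left(- \frac{42}{17}\right) 19 = - \frac{798}{17}$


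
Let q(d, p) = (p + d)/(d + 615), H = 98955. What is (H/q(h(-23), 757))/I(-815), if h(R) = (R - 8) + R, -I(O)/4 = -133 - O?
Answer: -5046705/174344 ≈ -28.947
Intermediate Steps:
I(O) = 532 + 4*O (I(O) = -4*(-133 - O) = 532 + 4*O)
h(R) = -8 + 2*R (h(R) = (-8 + R) + R = -8 + 2*R)
q(d, p) = (d + p)/(615 + d)
(H/q(h(-23), 757))/I(-815) = (98955/((((-8 + 2*(-23)) + 757)/(615 + (-8 + 2*(-23))))))/(532 + 4*(-815)) = (98955/((((-8 - 46) + 757)/(615 + (-8 - 46)))))/(532 - 3260) = (98955/(((-54 + 757)/(615 - 54))))/(-2728) = (98955/((703/561)))*(-1/2728) = (98955/(((1/561)*703)))*(-1/2728) = (98955/(703/561))*(-1/2728) = (98955*(561/703))*(-1/2728) = (55513755/703)*(-1/2728) = -5046705/174344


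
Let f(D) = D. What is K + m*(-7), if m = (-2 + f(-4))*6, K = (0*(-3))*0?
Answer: 252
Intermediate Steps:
K = 0 (K = 0*0 = 0)
m = -36 (m = (-2 - 4)*6 = -6*6 = -36)
K + m*(-7) = 0 - 36*(-7) = 0 + 252 = 252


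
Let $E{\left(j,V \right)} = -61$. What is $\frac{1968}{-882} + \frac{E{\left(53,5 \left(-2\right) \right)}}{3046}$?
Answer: $- \frac{1008055}{447762} \approx -2.2513$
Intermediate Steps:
$\frac{1968}{-882} + \frac{E{\left(53,5 \left(-2\right) \right)}}{3046} = \frac{1968}{-882} - \frac{61}{3046} = 1968 \left(- \frac{1}{882}\right) - \frac{61}{3046} = - \frac{328}{147} - \frac{61}{3046} = - \frac{1008055}{447762}$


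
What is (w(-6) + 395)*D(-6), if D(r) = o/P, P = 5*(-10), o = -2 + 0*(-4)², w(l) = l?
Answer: 389/25 ≈ 15.560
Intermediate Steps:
o = -2 (o = -2 + 0*16 = -2 + 0 = -2)
P = -50
D(r) = 1/25 (D(r) = -2/(-50) = -2*(-1/50) = 1/25)
(w(-6) + 395)*D(-6) = (-6 + 395)*(1/25) = 389*(1/25) = 389/25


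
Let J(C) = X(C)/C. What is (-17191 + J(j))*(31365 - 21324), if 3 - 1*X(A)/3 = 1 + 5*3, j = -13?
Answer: -172584708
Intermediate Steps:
X(A) = -39 (X(A) = 9 - 3*(1 + 5*3) = 9 - 3*(1 + 15) = 9 - 3*16 = 9 - 48 = -39)
J(C) = -39/C
(-17191 + J(j))*(31365 - 21324) = (-17191 - 39/(-13))*(31365 - 21324) = (-17191 - 39*(-1/13))*10041 = (-17191 + 3)*10041 = -17188*10041 = -172584708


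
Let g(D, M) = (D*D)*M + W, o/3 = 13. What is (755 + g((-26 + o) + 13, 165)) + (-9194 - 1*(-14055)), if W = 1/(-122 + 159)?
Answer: 4334773/37 ≈ 1.1716e+5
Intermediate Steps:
W = 1/37 ≈ 0.027027
o = 39 (o = 3*13 = 39)
g(D, M) = 1/37 + M*D**2 (g(D, M) = (D*D)*M + 1/37 = D**2*M + 1/37 = M*D**2 + 1/37 = 1/37 + M*D**2)
(755 + g((-26 + o) + 13, 165)) + (-9194 - 1*(-14055)) = (755 + (1/37 + 165*((-26 + 39) + 13)**2)) + (-9194 - 1*(-14055)) = (755 + (1/37 + 165*(13 + 13)**2)) + (-9194 + 14055) = (755 + (1/37 + 165*26**2)) + 4861 = (755 + (1/37 + 165*676)) + 4861 = (755 + (1/37 + 111540)) + 4861 = (755 + 4126981/37) + 4861 = 4154916/37 + 4861 = 4334773/37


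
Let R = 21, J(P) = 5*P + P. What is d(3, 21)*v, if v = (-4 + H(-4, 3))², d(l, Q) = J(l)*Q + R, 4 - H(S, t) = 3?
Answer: 3591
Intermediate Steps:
J(P) = 6*P
H(S, t) = 1 (H(S, t) = 4 - 1*3 = 4 - 3 = 1)
d(l, Q) = 21 + 6*Q*l (d(l, Q) = (6*l)*Q + 21 = 6*Q*l + 21 = 21 + 6*Q*l)
v = 9 (v = (-4 + 1)² = (-3)² = 9)
d(3, 21)*v = (21 + 6*21*3)*9 = (21 + 378)*9 = 399*9 = 3591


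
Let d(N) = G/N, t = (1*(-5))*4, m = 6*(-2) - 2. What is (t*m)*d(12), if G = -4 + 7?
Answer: 70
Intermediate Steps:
m = -14 (m = -12 - 2 = -14)
t = -20 (t = -5*4 = -20)
G = 3
d(N) = 3/N
(t*m)*d(12) = (-20*(-14))*(3/12) = 280*(3*(1/12)) = 280*(¼) = 70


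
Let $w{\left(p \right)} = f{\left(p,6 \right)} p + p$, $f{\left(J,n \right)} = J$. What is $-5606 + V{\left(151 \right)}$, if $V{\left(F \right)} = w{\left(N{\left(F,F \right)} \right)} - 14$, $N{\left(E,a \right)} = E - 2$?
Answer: $16730$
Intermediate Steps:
$N{\left(E,a \right)} = -2 + E$ ($N{\left(E,a \right)} = E - 2 = -2 + E$)
$w{\left(p \right)} = p + p^{2}$ ($w{\left(p \right)} = p p + p = p^{2} + p = p + p^{2}$)
$V{\left(F \right)} = -14 + \left(-1 + F\right) \left(-2 + F\right)$ ($V{\left(F \right)} = \left(-2 + F\right) \left(1 + \left(-2 + F\right)\right) - 14 = \left(-2 + F\right) \left(-1 + F\right) - 14 = \left(-1 + F\right) \left(-2 + F\right) - 14 = -14 + \left(-1 + F\right) \left(-2 + F\right)$)
$-5606 + V{\left(151 \right)} = -5606 - \left(14 - \left(-1 + 151\right) \left(-2 + 151\right)\right) = -5606 + \left(-14 + 150 \cdot 149\right) = -5606 + \left(-14 + 22350\right) = -5606 + 22336 = 16730$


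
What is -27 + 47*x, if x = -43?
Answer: -2048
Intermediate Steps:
-27 + 47*x = -27 + 47*(-43) = -27 - 2021 = -2048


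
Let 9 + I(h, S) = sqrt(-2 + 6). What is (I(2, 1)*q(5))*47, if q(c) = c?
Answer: -1645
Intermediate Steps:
I(h, S) = -7 (I(h, S) = -9 + sqrt(-2 + 6) = -9 + sqrt(4) = -9 + 2 = -7)
(I(2, 1)*q(5))*47 = -7*5*47 = -35*47 = -1645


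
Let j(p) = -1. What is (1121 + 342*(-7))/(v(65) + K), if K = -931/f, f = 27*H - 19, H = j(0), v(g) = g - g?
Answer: -3082/49 ≈ -62.898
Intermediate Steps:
v(g) = 0
H = -1
f = -46 (f = 27*(-1) - 19 = -27 - 19 = -46)
K = 931/46 (K = -931/(-46) = -931*(-1/46) = 931/46 ≈ 20.239)
(1121 + 342*(-7))/(v(65) + K) = (1121 + 342*(-7))/(0 + 931/46) = (1121 - 2394)/(931/46) = -1273*46/931 = -3082/49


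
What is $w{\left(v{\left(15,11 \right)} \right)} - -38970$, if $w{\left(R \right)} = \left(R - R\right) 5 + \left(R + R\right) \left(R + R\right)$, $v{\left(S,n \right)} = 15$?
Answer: $39870$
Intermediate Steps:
$w{\left(R \right)} = 4 R^{2}$ ($w{\left(R \right)} = 0 \cdot 5 + 2 R 2 R = 0 + 4 R^{2} = 4 R^{2}$)
$w{\left(v{\left(15,11 \right)} \right)} - -38970 = 4 \cdot 15^{2} - -38970 = 4 \cdot 225 + 38970 = 900 + 38970 = 39870$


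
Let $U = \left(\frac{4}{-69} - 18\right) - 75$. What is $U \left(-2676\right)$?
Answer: $\frac{5727532}{23} \approx 2.4902 \cdot 10^{5}$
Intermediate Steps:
$U = - \frac{6421}{69}$ ($U = \left(4 \left(- \frac{1}{69}\right) - 18\right) - 75 = \left(- \frac{4}{69} - 18\right) - 75 = - \frac{1246}{69} - 75 = - \frac{6421}{69} \approx -93.058$)
$U \left(-2676\right) = \left(- \frac{6421}{69}\right) \left(-2676\right) = \frac{5727532}{23}$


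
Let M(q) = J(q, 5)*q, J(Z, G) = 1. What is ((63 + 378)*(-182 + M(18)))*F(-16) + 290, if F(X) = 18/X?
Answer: 163309/2 ≈ 81655.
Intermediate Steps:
M(q) = q (M(q) = 1*q = q)
((63 + 378)*(-182 + M(18)))*F(-16) + 290 = ((63 + 378)*(-182 + 18))*(18/(-16)) + 290 = (441*(-164))*(18*(-1/16)) + 290 = -72324*(-9/8) + 290 = 162729/2 + 290 = 163309/2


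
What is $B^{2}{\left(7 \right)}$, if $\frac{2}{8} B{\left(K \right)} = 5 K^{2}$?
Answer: $960400$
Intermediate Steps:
$B{\left(K \right)} = 20 K^{2}$ ($B{\left(K \right)} = 4 \cdot 5 K^{2} = 20 K^{2}$)
$B^{2}{\left(7 \right)} = \left(20 \cdot 7^{2}\right)^{2} = \left(20 \cdot 49\right)^{2} = 980^{2} = 960400$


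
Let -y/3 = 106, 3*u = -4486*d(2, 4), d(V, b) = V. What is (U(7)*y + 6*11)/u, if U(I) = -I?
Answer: -1719/2243 ≈ -0.76638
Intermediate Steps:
u = -8972/3 (u = (-4486*2)/3 = (⅓)*(-8972) = -8972/3 ≈ -2990.7)
y = -318 (y = -3*106 = -318)
(U(7)*y + 6*11)/u = (-1*7*(-318) + 6*11)/(-8972/3) = (-7*(-318) + 66)*(-3/8972) = (2226 + 66)*(-3/8972) = 2292*(-3/8972) = -1719/2243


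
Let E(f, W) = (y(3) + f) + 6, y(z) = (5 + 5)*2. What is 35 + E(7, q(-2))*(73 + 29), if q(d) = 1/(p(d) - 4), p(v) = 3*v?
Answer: 3401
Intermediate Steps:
y(z) = 20 (y(z) = 10*2 = 20)
q(d) = 1/(-4 + 3*d) (q(d) = 1/(3*d - 4) = 1/(-4 + 3*d))
E(f, W) = 26 + f (E(f, W) = (20 + f) + 6 = 26 + f)
35 + E(7, q(-2))*(73 + 29) = 35 + (26 + 7)*(73 + 29) = 35 + 33*102 = 35 + 3366 = 3401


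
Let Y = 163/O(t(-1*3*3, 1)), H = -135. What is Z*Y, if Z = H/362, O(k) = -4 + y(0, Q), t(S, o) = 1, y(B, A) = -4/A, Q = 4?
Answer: 4401/362 ≈ 12.157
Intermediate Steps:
O(k) = -5 (O(k) = -4 - 4/4 = -4 - 4*1/4 = -4 - 1 = -5)
Z = -135/362 ≈ -0.37293
Y = -163/5 (Y = 163/(-5) = 163*(-1/5) = -163/5 ≈ -32.600)
Z*Y = -135/362*(-163/5) = 4401/362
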